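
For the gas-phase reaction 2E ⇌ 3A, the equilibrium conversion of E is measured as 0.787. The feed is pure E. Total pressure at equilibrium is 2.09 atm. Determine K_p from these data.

Basis: 1 mol E initially; let X = conversion of E. Extent ξ = 0.5X.
Species balance: n_E = 1 − X; n_A = 1.5X.
Summing: n_T = 1 + 0.5X.
At X = 0.787: n_E = 0.213, n_A = 1.18, n_T = 1.39.
p_i = (n_i/n_T)·P. K_p = p_A^3 / (p_E^2) = 54.4 atm.

K_p = 54.4 atm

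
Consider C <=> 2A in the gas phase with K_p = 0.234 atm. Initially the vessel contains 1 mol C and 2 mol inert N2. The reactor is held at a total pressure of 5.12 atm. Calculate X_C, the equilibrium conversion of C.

Basis: 1 mol C initially; let X = conversion of C. Extent ξ = X.
Mole table: n_C = 1 − X; n_A = 2X; n_I = 2 (inert).
n_T = Σnᵢ = 3 + X.
With p_i = (n_i/n_T)P, K_p = p_A^2 / (p_C).
Equating to 0.234 atm and solving on 0 < X < 1: X = 0.173.

X = 0.173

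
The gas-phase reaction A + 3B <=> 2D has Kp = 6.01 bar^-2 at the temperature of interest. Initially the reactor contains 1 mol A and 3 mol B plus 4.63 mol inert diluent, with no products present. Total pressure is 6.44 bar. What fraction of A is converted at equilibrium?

X = 0.658

Basis: 1 mol A initially; let X = conversion of A. Extent ξ = X.
Species balance: n_A = 1 − X; n_B = 3 − 3X; n_D = 2X; n_I = 4.63 (inert).
Total moles n_T = 8.63 − 2X.
With p_i = (n_i/n_T)P, Kp = p_D^2 / (p_A p_B^3).
This yields a degree-4 equation in X; solving on (0,1), X = 0.658.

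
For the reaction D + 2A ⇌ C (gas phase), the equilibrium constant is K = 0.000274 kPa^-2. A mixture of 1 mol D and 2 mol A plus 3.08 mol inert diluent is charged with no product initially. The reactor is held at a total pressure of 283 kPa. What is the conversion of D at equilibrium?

Let X = conversion of D (basis 1 mol D); extent of reaction ξ = X.
Moles: n_D = 1 − X; n_A = 2 − 2X; n_C = X; n_I = 3.08 (inert).
Total moles n_T = 6.08 − 2X.
Mole fractions y_i = n_i/n_T; K = p_C / (p_D p_A^2) with p_i = y_i·P.
Setting this equal to 0.000274 kPa^-2 and taking the physical root (0 < X < 1) gives X = 0.477.

X = 0.477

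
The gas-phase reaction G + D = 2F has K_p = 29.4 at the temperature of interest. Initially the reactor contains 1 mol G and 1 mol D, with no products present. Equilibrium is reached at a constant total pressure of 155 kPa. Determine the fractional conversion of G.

Take 1 mol G as basis and let X be its fractional conversion, so ξ = X.
Species balance: n_G = 1 − X; n_D = 1 − X; n_F = 2X.
Since Δν = 0, n_T = 2 throughout.
Mole fractions y_i = n_i/n_T; K_p = p_F^2 / (p_G p_D) with p_i = y_i·P.
Setting this equal to 29.4 and taking the physical root (0 < X < 1) gives X = 0.731.

X = 0.731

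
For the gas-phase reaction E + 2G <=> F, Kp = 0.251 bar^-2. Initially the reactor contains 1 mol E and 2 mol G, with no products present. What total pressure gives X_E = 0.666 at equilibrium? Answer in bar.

Take 1 mol E as basis and let X be its fractional conversion, so ξ = X.
Mole table: n_E = 1 − X; n_G = 2 − 2X; n_F = X.
Total moles n_T = 3 − 2X.
Kp = p_F / (p_E p_G^2) with p_i = (n_i/n_T)·P.
At X = 0.666: the mole-fraction product g(X) = Π y_i^ν_i = 12.43. Since Kp = g(X)·P^{-2}, P = (g/Kp)^(1/2) = (12.43/0.251)^(1/2) = 7.04 bar.

P = 7.04 bar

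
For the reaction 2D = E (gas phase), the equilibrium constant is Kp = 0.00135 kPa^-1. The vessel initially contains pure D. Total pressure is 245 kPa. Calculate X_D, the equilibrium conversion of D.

Let X = conversion of D (basis 1 mol D); extent of reaction ξ = 0.5X.
Moles: n_D = 1 − X; n_E = 0.5X.
Summing: n_T = 1 − 0.5X.
Mole fractions y_i = n_i/n_T; Kp = p_E / (p_D^2) with p_i = y_i·P.
Equating to 0.00135 kPa^-1 and solving on 0 < X < 1: X = 0.344.

X = 0.344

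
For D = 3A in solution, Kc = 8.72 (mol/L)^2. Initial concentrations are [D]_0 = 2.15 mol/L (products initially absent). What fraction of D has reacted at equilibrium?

X = 0.356

Let X = conversion of D; extent ξ = 2.15·X mol/L.
Concentrations: [D] = 2.15 − 2.15X; [A] = 6.45X.
Kc = [A]^3 / ([D]).
Solving Kc = 8.72 for X ∈ (0,1): X = 0.356.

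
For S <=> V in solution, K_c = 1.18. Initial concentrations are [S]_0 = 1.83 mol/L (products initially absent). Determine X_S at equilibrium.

X = 0.541

Let X = conversion of S; extent ξ = 1.83·X mol/L.
Concentrations: [S] = 1.83 − 1.83X; [V] = 1.83X.
K_c = [V] / ([S]).
Setting equal to 1.18 and solving for X on (0,1) gives X = 0.541.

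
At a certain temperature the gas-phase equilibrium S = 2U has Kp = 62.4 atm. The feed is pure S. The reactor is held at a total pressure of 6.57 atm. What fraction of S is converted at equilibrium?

Take 1 mol S as basis and let X be its fractional conversion, so ξ = X.
At extent ξ: n_S = 1 − X; n_U = 2X.
Total moles n_T = 1 + X.
Mole fractions y_i = n_i/n_T; Kp = p_U^2 / (p_S) with p_i = y_i·P.
This yields a degree-2 equation in X; solving on (0,1), X = 0.839.

X = 0.839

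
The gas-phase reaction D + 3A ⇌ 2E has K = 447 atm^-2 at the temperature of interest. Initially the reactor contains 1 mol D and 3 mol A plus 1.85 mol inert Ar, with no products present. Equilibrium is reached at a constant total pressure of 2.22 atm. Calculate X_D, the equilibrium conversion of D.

X = 0.831

Basis: 1 mol D initially; let X = conversion of D. Extent ξ = X.
Species balance: n_D = 1 − X; n_A = 3 − 3X; n_E = 2X; n_I = 1.85 (inert).
Summing: n_T = 5.85 − 2X.
With p_i = (n_i/n_T)P, K = p_E^2 / (p_D p_A^3).
Equating to 447 atm^-2 and solving on 0 < X < 1: X = 0.831.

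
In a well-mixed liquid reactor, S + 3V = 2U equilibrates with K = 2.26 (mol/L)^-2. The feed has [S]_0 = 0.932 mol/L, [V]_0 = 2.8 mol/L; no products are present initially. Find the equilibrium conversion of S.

X = 0.596

Let X = conversion of S; extent ξ = 0.932·X mol/L.
Concentrations: [S] = 0.932 − 0.932X; [V] = 2.8 − 2.8X; [U] = 1.86X.
K = [U]^2 / ([S] [V]^3).
Equating to 2.26 (mol/L)^-2: the physical root is X = 0.596.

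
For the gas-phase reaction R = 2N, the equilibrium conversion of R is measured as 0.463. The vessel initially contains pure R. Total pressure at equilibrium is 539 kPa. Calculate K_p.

Basis: 1 mol R initially; let X = conversion of R. Extent ξ = X.
Moles: n_R = 1 − X; n_N = 2X.
n_T = Σnᵢ = 1 + X.
At X = 0.463: n_R = 0.537, n_N = 0.926, n_T = 1.46.
p_i = (n_i/n_T)·P. K_p = p_N^2 / (p_R) = 588 kPa.

K_p = 588 kPa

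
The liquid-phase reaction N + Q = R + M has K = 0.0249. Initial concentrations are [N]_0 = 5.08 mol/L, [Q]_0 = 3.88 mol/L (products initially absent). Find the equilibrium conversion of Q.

X = 0.156

Let X = conversion of Q; extent ξ = 3.88·X mol/L.
Concentrations: [N] = 5.08 − 3.88X; [Q] = 3.88 − 3.88X; [R] = 3.88X; [M] = 3.88X.
K = [R] [M] / ([N] [Q]).
This equals 0.0249 at X = 0.156 (the root in 0 < X < 1).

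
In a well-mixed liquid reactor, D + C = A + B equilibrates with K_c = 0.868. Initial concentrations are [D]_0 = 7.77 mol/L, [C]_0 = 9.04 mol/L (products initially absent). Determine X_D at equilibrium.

Let X = conversion of D; extent ξ = 7.77·X mol/L.
Concentrations: [D] = 7.77 − 7.77X; [C] = 9.04 − 7.77X; [A] = 7.77X; [B] = 7.77X.
K_c = [A] [B] / ([D] [C]).
This equals 0.868 at X = 0.519 (the root in 0 < X < 1).

X = 0.519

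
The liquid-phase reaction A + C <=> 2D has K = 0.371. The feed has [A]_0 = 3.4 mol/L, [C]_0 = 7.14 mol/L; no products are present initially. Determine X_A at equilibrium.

X = 0.331

Let X = conversion of A; extent ξ = 3.4·X mol/L.
Concentrations: [A] = 3.4 − 3.4X; [C] = 7.14 − 3.4X; [D] = 6.8X.
K = [D]^2 / ([A] [C]).
Setting equal to 0.371 and solving for X on (0,1) gives X = 0.331.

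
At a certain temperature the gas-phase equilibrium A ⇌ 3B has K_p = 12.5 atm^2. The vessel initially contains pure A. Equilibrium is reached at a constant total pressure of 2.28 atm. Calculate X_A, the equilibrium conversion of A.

Let X = conversion of A (basis 1 mol A); extent of reaction ξ = X.
Moles: n_A = 1 − X; n_B = 3X.
n_T = Σnᵢ = 1 + 2X.
y_i = n_i/n_T, p_i = y_i·P. K_p = p_B^3 / (p_A).
Setting this equal to 12.5 atm^2 and taking the physical root (0 < X < 1) gives X = 0.560.

X = 0.560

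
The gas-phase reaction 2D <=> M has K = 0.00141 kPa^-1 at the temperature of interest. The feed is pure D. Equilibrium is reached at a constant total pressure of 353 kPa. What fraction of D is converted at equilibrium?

Take 1 mol D as basis and let X be its fractional conversion, so ξ = 0.5X.
Mole table: n_D = 1 − X; n_M = 0.5X.
n_T = Σnᵢ = 1 − 0.5X.
y_i = n_i/n_T, p_i = y_i·P. K = p_M / (p_D^2).
Substituting and setting equal to 0.00141 kPa^-1 gives a polynomial in X; the root in (0,1) is X = 0.422.

X = 0.422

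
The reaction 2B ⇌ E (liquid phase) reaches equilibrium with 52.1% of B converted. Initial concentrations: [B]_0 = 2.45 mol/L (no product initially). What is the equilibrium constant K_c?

Let X = conversion of B.
Concentrations: [B] = 2.45 − 2.45X; [E] = 1.23X.
At X = 0.521: [B] = 1.17, [E] = 0.638.
K_c = [E] / ([B]^2) = 0.463 L/mol.

K_c = 0.463 L/mol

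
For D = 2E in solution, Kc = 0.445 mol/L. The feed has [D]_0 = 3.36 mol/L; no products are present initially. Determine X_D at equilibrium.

Let X = conversion of D; extent ξ = 3.36·X mol/L.
Concentrations: [D] = 3.36 − 3.36X; [E] = 6.72X.
Kc = [E]^2 / ([D]).
Equating to 0.445 mol/L: the physical root is X = 0.166.

X = 0.166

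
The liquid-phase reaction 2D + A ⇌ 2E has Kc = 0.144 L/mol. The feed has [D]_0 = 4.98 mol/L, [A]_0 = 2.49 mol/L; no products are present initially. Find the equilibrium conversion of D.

X = 0.329

Let X = conversion of D; extent ξ = 4.98X/2 mol/L.
Concentrations: [D] = 4.98 − 4.98X; [A] = 2.49 − 2.49X; [E] = 4.98X.
Kc = [E]^2 / ([D]^2 [A]).
This equals 0.144 at X = 0.329 (the root in 0 < X < 1).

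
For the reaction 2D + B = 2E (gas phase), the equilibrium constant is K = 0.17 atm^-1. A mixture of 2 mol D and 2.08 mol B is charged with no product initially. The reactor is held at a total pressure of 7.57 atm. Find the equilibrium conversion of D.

Let X = conversion of D (basis 2 mol D); extent of reaction ξ = X.
Mole table: n_D = 2 − 2X; n_B = 2.08 − X; n_E = 2X.
n_T = Σnᵢ = 4.08 − X.
Mole fractions y_i = n_i/n_T; K = p_E^2 / (p_D^2 p_B) with p_i = y_i·P.
Equating to 0.17 atm^-1 and solving on 0 < X < 1: X = 0.433.

X = 0.433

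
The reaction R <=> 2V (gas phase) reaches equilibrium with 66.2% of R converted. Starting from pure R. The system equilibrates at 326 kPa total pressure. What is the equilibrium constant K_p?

Basis: 1 mol R initially; let X = conversion of R. Extent ξ = X.
At extent ξ: n_R = 1 − X; n_V = 2X.
Total moles n_T = 1 + X.
At X = 0.662: n_R = 0.338, n_V = 1.32, n_T = 1.66.
p_i = (n_i/n_T)·P. K_p = p_V^2 / (p_R) = 1.02e+03 kPa.

K_p = 1.02e+03 kPa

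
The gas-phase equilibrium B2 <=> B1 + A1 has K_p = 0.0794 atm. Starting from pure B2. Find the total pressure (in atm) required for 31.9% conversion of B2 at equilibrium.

P = 0.701 atm

Basis: 1 mol B2 initially; let X = conversion of B2. Extent ξ = X.
Species balance: n_B2 = 1 − X; n_B1 = X; n_A1 = X.
Total moles n_T = 1 + X.
K_p = p_B1 p_A1 / (p_B2) with p_i = (n_i/n_T)·P.
At X = 0.319: the mole-fraction product g(X) = Π y_i^ν_i = 0.1133. Since K_p = g(X)·P^{1}, P = (K_p/g)^(1/1) = (0.0794/0.1133)^(1/1) = 0.701 atm.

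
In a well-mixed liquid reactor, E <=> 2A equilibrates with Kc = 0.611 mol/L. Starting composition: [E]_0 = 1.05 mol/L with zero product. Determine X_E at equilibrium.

Let X = conversion of E; extent ξ = 1.05·X mol/L.
Concentrations: [E] = 1.05 − 1.05X; [A] = 2.1X.
Kc = [A]^2 / ([E]).
Solving Kc = 0.611 for X ∈ (0,1): X = 0.316.

X = 0.316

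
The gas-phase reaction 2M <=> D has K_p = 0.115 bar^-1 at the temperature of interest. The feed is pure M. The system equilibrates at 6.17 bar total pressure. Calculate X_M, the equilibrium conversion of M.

X = 0.490

Take 1 mol M as basis and let X be its fractional conversion, so ξ = 0.5X.
At extent ξ: n_M = 1 − X; n_D = 0.5X.
n_T = Σnᵢ = 1 − 0.5X.
y_i = n_i/n_T, p_i = y_i·P. K_p = p_D / (p_M^2).
Setting this equal to 0.115 bar^-1 and taking the physical root (0 < X < 1) gives X = 0.490.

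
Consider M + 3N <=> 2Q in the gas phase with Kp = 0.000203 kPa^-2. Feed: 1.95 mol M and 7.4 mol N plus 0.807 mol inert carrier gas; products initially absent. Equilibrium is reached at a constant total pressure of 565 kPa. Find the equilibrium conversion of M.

X = 0.804

Let X = conversion of M (basis 1.95 mol M); extent of reaction ξ = 1.95X.
At extent ξ: n_M = 1.95 − 1.95X; n_N = 7.4 − 5.85X; n_Q = 3.9X; n_I = 0.807 (inert).
n_T = Σnᵢ = 10.2 − 3.9X.
With p_i = (n_i/n_T)P, Kp = p_Q^2 / (p_M p_N^3).
Equating to 0.000203 kPa^-2 and solving on 0 < X < 1: X = 0.804.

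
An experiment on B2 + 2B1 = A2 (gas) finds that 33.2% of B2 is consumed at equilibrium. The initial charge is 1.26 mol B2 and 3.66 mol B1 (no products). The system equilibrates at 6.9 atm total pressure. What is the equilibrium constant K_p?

K_p = 0.0218 atm^-2

Let X = conversion of B2 (basis 1.26 mol B2); extent of reaction ξ = 1.26X.
At extent ξ: n_B2 = 1.26 − 1.26X; n_B1 = 3.66 − 2.52X; n_A2 = 1.26X.
n_T = Σnᵢ = 4.92 − 2.52X.
At X = 0.332: n_B2 = 0.842, n_B1 = 2.82, n_A2 = 0.418, n_T = 4.08.
p_i = (n_i/n_T)·P. K_p = p_A2 / (p_B2 p_B1^2) = 0.0218 atm^-2.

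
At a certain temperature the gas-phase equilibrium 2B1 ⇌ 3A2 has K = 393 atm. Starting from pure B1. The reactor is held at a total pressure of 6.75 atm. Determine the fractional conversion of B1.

X = 0.844

Take 1 mol B1 as basis and let X be its fractional conversion, so ξ = 0.5X.
Species balance: n_B1 = 1 − X; n_A2 = 1.5X.
n_T = Σnᵢ = 1 + 0.5X.
With p_i = (n_i/n_T)P, K = p_A2^3 / (p_B1^2).
Setting this equal to 393 atm and taking the physical root (0 < X < 1) gives X = 0.844.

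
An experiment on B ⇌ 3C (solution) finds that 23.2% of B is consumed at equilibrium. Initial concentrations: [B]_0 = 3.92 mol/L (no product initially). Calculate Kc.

Let X = conversion of B.
Concentrations: [B] = 3.92 − 3.92X; [C] = 11.8X.
At X = 0.232: [B] = 3.01, [C] = 2.73.
Kc = [C]^3 / ([B]) = 6.75 (mol/L)^2.

Kc = 6.75 (mol/L)^2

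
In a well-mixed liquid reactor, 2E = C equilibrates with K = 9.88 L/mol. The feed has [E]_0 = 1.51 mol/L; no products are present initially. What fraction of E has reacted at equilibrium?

X = 0.833

Let X = conversion of E; extent ξ = 1.51X/2 mol/L.
Concentrations: [E] = 1.51 − 1.51X; [C] = 0.755X.
K = [C] / ([E]^2).
Equating to 9.88 L/mol: the physical root is X = 0.833.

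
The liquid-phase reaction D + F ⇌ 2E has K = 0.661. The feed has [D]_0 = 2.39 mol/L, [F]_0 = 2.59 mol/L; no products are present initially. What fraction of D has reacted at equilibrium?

Let X = conversion of D; extent ξ = 2.39·X mol/L.
Concentrations: [D] = 2.39 − 2.39X; [F] = 2.59 − 2.39X; [E] = 4.78X.
K = [E]^2 / ([D] [F]).
Setting equal to 0.661 and solving for X on (0,1) gives X = 0.301.

X = 0.301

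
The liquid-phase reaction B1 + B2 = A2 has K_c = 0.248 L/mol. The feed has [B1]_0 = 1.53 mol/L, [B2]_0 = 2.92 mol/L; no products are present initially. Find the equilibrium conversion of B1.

X = 0.369

Let X = conversion of B1; extent ξ = 1.53·X mol/L.
Concentrations: [B1] = 1.53 − 1.53X; [B2] = 2.92 − 1.53X; [A2] = 1.53X.
K_c = [A2] / ([B1] [B2]).
This equals 0.248 at X = 0.369 (the root in 0 < X < 1).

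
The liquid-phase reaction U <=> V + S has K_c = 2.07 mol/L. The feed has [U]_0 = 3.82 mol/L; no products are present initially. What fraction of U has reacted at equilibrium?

X = 0.513

Let X = conversion of U; extent ξ = 3.82·X mol/L.
Concentrations: [U] = 3.82 − 3.82X; [V] = 3.82X; [S] = 3.82X.
K_c = [V] [S] / ([U]).
Setting equal to 2.07 and solving for X on (0,1) gives X = 0.513.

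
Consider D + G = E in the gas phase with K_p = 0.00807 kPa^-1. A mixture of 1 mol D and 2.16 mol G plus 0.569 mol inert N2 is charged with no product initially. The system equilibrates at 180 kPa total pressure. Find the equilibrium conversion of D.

X = 0.432

Basis: 1 mol D initially; let X = conversion of D. Extent ξ = X.
Species balance: n_D = 1 − X; n_G = 2.16 − X; n_E = X; n_I = 0.569 (inert).
n_T = Σnᵢ = 3.73 − X.
Mole fractions y_i = n_i/n_T; K_p = p_E / (p_D p_G) with p_i = y_i·P.
This yields a degree-2 equation in X; solving on (0,1), X = 0.432.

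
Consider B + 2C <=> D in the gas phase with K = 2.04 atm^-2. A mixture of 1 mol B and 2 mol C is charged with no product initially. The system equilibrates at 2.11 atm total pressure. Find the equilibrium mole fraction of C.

y_C = 0.428

Take 1 mol B as basis and let X be its fractional conversion, so ξ = X.
Moles: n_B = 1 − X; n_C = 2 − 2X; n_D = X.
Summing: n_T = 3 − 2X.
y_i = n_i/n_T, p_i = y_i·P. K = p_D / (p_B p_C^2).
This yields a degree-3 equation in X; solving on (0,1), X = 0.625.
Then n_C = 0.75, n_T = 1.75, so y_C = 0.428.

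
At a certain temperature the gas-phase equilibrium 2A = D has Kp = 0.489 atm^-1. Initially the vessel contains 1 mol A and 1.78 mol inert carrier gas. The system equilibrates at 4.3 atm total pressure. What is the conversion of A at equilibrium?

X = 0.468

Let X = conversion of A (basis 1 mol A); extent of reaction ξ = 0.5X.
Species balance: n_A = 1 − X; n_D = 0.5X; n_I = 1.78 (inert).
Total moles n_T = 2.78 − 0.5X.
With p_i = (n_i/n_T)P, Kp = p_D / (p_A^2).
Substituting and setting equal to 0.489 atm^-1 gives a polynomial in X; the root in (0,1) is X = 0.468.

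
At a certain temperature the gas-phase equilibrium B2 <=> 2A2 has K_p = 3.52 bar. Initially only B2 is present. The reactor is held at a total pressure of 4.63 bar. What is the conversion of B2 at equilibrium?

Let X = conversion of B2 (basis 1 mol B2); extent of reaction ξ = X.
Mole table: n_B2 = 1 − X; n_A2 = 2X.
n_T = Σnᵢ = 1 + X.
Mole fractions y_i = n_i/n_T; K_p = p_A2^2 / (p_B2) with p_i = y_i·P.
This yields a degree-2 equation in X; solving on (0,1), X = 0.400.

X = 0.400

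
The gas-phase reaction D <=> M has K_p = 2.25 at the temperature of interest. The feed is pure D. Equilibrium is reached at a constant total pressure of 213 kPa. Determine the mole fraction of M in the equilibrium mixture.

Take 1 mol D as basis and let X be its fractional conversion, so ξ = X.
Moles: n_D = 1 − X; n_M = X.
n_T stays at 1 (no change in mole number).
Mole fractions y_i = n_i/n_T; K_p = p_M / (p_D) with p_i = y_i·P.
Substituting and setting equal to 2.25 gives a polynomial in X; the root in (0,1) is X = 0.692.
Then n_M = 0.692, n_T = 1, so y_M = 0.692.

y_M = 0.692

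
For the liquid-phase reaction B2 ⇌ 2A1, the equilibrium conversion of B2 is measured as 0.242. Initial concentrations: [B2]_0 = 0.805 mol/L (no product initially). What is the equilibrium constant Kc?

Kc = 0.249 mol/L

Let X = conversion of B2.
Concentrations: [B2] = 0.805 − 0.805X; [A1] = 1.61X.
At X = 0.242: [B2] = 0.61, [A1] = 0.39.
Kc = [A1]^2 / ([B2]) = 0.249 mol/L.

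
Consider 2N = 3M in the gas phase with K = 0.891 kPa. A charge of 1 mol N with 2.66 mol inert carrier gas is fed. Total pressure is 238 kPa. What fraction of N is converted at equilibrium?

X = 0.145

Basis: 1 mol N initially; let X = conversion of N. Extent ξ = 0.5X.
Moles: n_N = 1 − X; n_M = 1.5X; n_I = 2.66 (inert).
Total moles n_T = 3.66 + 0.5X.
With p_i = (n_i/n_T)P, K = p_M^3 / (p_N^2).
Setting this equal to 0.891 kPa and taking the physical root (0 < X < 1) gives X = 0.145.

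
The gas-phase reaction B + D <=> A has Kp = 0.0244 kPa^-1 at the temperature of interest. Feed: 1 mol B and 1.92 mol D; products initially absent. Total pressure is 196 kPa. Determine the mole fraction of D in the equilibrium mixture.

Basis: 1 mol B initially; let X = conversion of B. Extent ξ = X.
At extent ξ: n_B = 1 − X; n_D = 1.92 − X; n_A = X.
Total moles n_T = 2.92 − X.
Mole fractions y_i = n_i/n_T; Kp = p_A / (p_B p_D) with p_i = y_i·P.
Substituting and setting equal to 0.0244 kPa^-1 gives a polynomial in X; the root in (0,1) is X = 0.723.
Then n_D = 1.2, n_T = 2.2, so y_D = 0.545.

y_D = 0.545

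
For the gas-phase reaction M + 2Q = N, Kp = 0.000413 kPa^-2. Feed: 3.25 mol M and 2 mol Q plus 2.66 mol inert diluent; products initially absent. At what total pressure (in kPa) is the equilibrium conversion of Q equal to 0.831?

Basis: 2 mol Q initially; let X = conversion of Q. Extent ξ = X.
Mole table: n_M = 3.25 − X; n_Q = 2 − 2X; n_N = X; n_I = 2.66 (inert).
Summing: n_T = 7.91 − 2X.
Kp = p_N / (p_M p_Q^2) with p_i = (n_i/n_T)·P.
At X = 0.831: the mole-fraction product g(X) = Π y_i^ν_i = 117.4. Since Kp = g(X)·P^{-2}, P = (g/Kp)^(1/2) = (117.4/0.000413)^(1/2) = 533 kPa.

P = 533 kPa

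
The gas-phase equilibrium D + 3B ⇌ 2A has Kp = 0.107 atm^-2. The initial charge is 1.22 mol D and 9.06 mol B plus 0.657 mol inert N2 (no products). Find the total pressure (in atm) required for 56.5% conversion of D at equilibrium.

P = 2.99 atm

Basis: 1.22 mol D initially; let X = conversion of D. Extent ξ = 1.22X.
Species balance: n_D = 1.22 − 1.22X; n_B = 9.06 − 3.66X; n_A = 2.44X; n_I = 0.657 (inert).
n_T = Σnᵢ = 10.9 − 2.44X.
Kp = p_A^2 / (p_D p_B^3) with p_i = (n_i/n_T)·P.
At X = 0.565: the mole-fraction product g(X) = Π y_i^ν_i = 0.9571. Since Kp = g(X)·P^{-2}, P = (g/Kp)^(1/2) = (0.9571/0.107)^(1/2) = 2.99 atm.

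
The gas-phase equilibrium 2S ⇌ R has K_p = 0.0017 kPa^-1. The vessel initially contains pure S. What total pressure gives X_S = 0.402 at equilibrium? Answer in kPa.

Take 1 mol S as basis and let X be its fractional conversion, so ξ = 0.5X.
Mole table: n_S = 1 − X; n_R = 0.5X.
n_T = Σnᵢ = 1 − 0.5X.
K_p = p_R / (p_S^2) with p_i = (n_i/n_T)·P.
At X = 0.402: the mole-fraction product g(X) = Π y_i^ν_i = 0.4491. Since K_p = g(X)·P^{-1}, P = (g/K_p)^(1/1) = (0.4491/0.0017)^(1/1) = 264 kPa.

P = 264 kPa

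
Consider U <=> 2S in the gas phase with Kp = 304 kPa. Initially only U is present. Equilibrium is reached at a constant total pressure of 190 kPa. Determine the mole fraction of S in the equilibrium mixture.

y_S = 0.697

Basis: 1 mol U initially; let X = conversion of U. Extent ξ = X.
At extent ξ: n_U = 1 − X; n_S = 2X.
Total moles n_T = 1 + X.
With p_i = (n_i/n_T)P, Kp = p_S^2 / (p_U).
Setting this equal to 304 kPa and taking the physical root (0 < X < 1) gives X = 0.535.
Then n_S = 1.07, n_T = 1.53, so y_S = 0.697.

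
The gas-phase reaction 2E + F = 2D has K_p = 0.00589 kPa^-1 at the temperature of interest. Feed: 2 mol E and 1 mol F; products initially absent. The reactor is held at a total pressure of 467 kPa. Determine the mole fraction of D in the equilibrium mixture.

Basis: 2 mol E initially; let X = conversion of E. Extent ξ = X.
At extent ξ: n_E = 2 − 2X; n_F = 1 − X; n_D = 2X.
Summing: n_T = 3 − X.
y_i = n_i/n_T, p_i = y_i·P. K_p = p_D^2 / (p_E^2 p_F).
Substituting and setting equal to 0.00589 kPa^-1 gives a polynomial in X; the root in (0,1) is X = 0.437.
Then n_D = 0.875, n_T = 2.56, so y_D = 0.341.

y_D = 0.341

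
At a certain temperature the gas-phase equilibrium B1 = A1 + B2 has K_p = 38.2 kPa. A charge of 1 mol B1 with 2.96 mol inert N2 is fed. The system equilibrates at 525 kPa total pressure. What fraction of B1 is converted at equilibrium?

X = 0.428

Let X = conversion of B1 (basis 1 mol B1); extent of reaction ξ = X.
Mole table: n_B1 = 1 − X; n_A1 = X; n_B2 = X; n_I = 2.96 (inert).
Summing: n_T = 3.96 + X.
With p_i = (n_i/n_T)P, K_p = p_A1 p_B2 / (p_B1).
Equating to 38.2 kPa and solving on 0 < X < 1: X = 0.428.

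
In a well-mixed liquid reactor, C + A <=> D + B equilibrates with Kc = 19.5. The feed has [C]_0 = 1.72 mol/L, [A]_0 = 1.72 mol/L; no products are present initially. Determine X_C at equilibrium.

X = 0.815

Let X = conversion of C; extent ξ = 1.72·X mol/L.
Concentrations: [C] = 1.72 − 1.72X; [A] = 1.72 − 1.72X; [D] = 1.72X; [B] = 1.72X.
Kc = [D] [B] / ([C] [A]).
Setting equal to 19.5 and solving for X on (0,1) gives X = 0.815.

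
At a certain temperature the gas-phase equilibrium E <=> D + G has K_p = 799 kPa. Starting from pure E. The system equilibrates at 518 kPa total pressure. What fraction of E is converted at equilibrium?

X = 0.779

Basis: 1 mol E initially; let X = conversion of E. Extent ξ = X.
Moles: n_E = 1 − X; n_D = X; n_G = X.
Total moles n_T = 1 + X.
y_i = n_i/n_T, p_i = y_i·P. K_p = p_D p_G / (p_E).
Setting this equal to 799 kPa and taking the physical root (0 < X < 1) gives X = 0.779.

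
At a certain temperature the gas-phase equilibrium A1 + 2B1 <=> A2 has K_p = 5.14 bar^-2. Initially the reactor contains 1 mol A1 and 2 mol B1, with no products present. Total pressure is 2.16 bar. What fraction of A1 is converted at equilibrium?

X = 0.739

Basis: 1 mol A1 initially; let X = conversion of A1. Extent ξ = X.
At extent ξ: n_A1 = 1 − X; n_B1 = 2 − 2X; n_A2 = X.
Total moles n_T = 3 − 2X.
y_i = n_i/n_T, p_i = y_i·P. K_p = p_A2 / (p_A1 p_B1^2).
Equating to 5.14 bar^-2 and solving on 0 < X < 1: X = 0.739.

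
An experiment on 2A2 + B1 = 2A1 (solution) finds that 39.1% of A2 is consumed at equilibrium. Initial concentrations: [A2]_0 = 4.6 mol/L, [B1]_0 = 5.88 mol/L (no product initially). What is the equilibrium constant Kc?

Kc = 0.0828 L/mol

Let X = conversion of A2.
Concentrations: [A2] = 4.6 − 4.6X; [B1] = 5.88 − 2.3X; [A1] = 4.6X.
At X = 0.391: [A2] = 2.8, [B1] = 4.98, [A1] = 1.8.
Kc = [A1]^2 / ([A2]^2 [B1]) = 0.0828 L/mol.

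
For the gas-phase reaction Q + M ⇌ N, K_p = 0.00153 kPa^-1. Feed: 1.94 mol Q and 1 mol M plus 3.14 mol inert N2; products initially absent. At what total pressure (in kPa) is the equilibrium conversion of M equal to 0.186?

Take 1 mol M as basis and let X be its fractional conversion, so ξ = X.
Moles: n_Q = 1.94 − X; n_M = 1 − X; n_N = X; n_I = 3.14 (inert).
Total moles n_T = 6.08 − X.
K_p = p_N / (p_Q p_M) with p_i = (n_i/n_T)·P.
At X = 0.186: the mole-fraction product g(X) = Π y_i^ν_i = 0.7678. Since K_p = g(X)·P^{-1}, P = (g/K_p)^(1/1) = (0.7678/0.00153)^(1/1) = 502 kPa.

P = 502 kPa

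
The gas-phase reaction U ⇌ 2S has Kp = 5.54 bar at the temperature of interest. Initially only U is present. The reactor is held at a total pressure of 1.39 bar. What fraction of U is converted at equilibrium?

X = 0.706

Basis: 1 mol U initially; let X = conversion of U. Extent ξ = X.
Mole table: n_U = 1 − X; n_S = 2X.
Summing: n_T = 1 + X.
Mole fractions y_i = n_i/n_T; Kp = p_S^2 / (p_U) with p_i = y_i·P.
This yields a degree-2 equation in X; solving on (0,1), X = 0.706.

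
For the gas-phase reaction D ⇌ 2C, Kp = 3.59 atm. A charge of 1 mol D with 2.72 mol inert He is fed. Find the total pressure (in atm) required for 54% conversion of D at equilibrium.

Take 1 mol D as basis and let X be its fractional conversion, so ξ = X.
Species balance: n_D = 1 − X; n_C = 2X; n_I = 2.72 (inert).
Summing: n_T = 3.72 + X.
Kp = p_C^2 / (p_D) with p_i = (n_i/n_T)·P.
At X = 0.54: the mole-fraction product g(X) = Π y_i^ν_i = 0.5952. Since Kp = g(X)·P^{1}, P = (Kp/g)^(1/1) = (3.59/0.5952)^(1/1) = 6.03 atm.

P = 6.03 atm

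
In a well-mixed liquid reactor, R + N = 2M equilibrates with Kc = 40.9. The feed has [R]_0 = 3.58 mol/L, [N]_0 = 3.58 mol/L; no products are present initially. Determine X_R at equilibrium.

Let X = conversion of R; extent ξ = 3.58·X mol/L.
Concentrations: [R] = 3.58 − 3.58X; [N] = 3.58 − 3.58X; [M] = 7.16X.
Kc = [M]^2 / ([R] [N]).
This equals 40.9 at X = 0.762 (the root in 0 < X < 1).

X = 0.762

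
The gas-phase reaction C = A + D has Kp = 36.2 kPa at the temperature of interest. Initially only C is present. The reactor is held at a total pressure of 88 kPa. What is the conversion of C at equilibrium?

X = 0.540

Basis: 1 mol C initially; let X = conversion of C. Extent ξ = X.
Species balance: n_C = 1 − X; n_A = X; n_D = X.
Summing: n_T = 1 + X.
y_i = n_i/n_T, p_i = y_i·P. Kp = p_A p_D / (p_C).
This yields a degree-2 equation in X; solving on (0,1), X = 0.540.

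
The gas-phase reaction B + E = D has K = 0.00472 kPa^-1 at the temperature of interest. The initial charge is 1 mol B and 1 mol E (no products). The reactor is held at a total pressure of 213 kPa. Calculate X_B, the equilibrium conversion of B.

Basis: 1 mol B initially; let X = conversion of B. Extent ξ = X.
At extent ξ: n_B = 1 − X; n_E = 1 − X; n_D = X.
Summing: n_T = 2 − X.
Mole fractions y_i = n_i/n_T; K = p_D / (p_B p_E) with p_i = y_i·P.
This yields a degree-2 equation in X; solving on (0,1), X = 0.294.

X = 0.294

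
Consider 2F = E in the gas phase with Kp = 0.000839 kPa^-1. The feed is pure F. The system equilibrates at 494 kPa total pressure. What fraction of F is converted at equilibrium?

Take 1 mol F as basis and let X be its fractional conversion, so ξ = 0.5X.
Mole table: n_F = 1 − X; n_E = 0.5X.
Total moles n_T = 1 − 0.5X.
Mole fractions y_i = n_i/n_T; Kp = p_E / (p_F^2) with p_i = y_i·P.
Setting this equal to 0.000839 kPa^-1 and taking the physical root (0 < X < 1) gives X = 0.387.

X = 0.387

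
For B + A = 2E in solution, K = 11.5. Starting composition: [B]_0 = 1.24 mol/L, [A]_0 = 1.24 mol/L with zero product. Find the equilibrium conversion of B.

X = 0.629

Let X = conversion of B; extent ξ = 1.24·X mol/L.
Concentrations: [B] = 1.24 − 1.24X; [A] = 1.24 − 1.24X; [E] = 2.48X.
K = [E]^2 / ([B] [A]).
Setting equal to 11.5 and solving for X on (0,1) gives X = 0.629.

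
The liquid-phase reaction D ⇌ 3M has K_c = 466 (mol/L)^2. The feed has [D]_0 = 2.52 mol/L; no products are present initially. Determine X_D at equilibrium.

X = 0.807

Let X = conversion of D; extent ξ = 2.52·X mol/L.
Concentrations: [D] = 2.52 − 2.52X; [M] = 7.56X.
K_c = [M]^3 / ([D]).
Equating to 466 (mol/L)^2: the physical root is X = 0.807.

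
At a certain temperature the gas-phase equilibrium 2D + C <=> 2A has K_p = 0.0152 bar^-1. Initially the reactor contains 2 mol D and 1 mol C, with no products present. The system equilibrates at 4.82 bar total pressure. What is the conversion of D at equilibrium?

X = 0.130

Take 2 mol D as basis and let X be its fractional conversion, so ξ = X.
Species balance: n_D = 2 − 2X; n_C = 1 − X; n_A = 2X.
Summing: n_T = 3 − X.
Mole fractions y_i = n_i/n_T; K_p = p_A^2 / (p_D^2 p_C) with p_i = y_i·P.
Substituting and setting equal to 0.0152 bar^-1 gives a polynomial in X; the root in (0,1) is X = 0.130.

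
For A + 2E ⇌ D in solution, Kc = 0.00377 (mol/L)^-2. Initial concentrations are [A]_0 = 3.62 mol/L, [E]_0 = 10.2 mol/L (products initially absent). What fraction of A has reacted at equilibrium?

Let X = conversion of A; extent ξ = 3.62·X mol/L.
Concentrations: [A] = 3.62 − 3.62X; [E] = 10.2 − 7.24X; [D] = 3.62X.
Kc = [D] / ([A] [E]^2).
Equating to 0.00377 (mol/L)^-2: the physical root is X = 0.219.

X = 0.219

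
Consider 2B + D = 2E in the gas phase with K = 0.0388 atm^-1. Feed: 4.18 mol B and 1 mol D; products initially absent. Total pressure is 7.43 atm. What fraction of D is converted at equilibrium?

Let X = conversion of D (basis 1 mol D); extent of reaction ξ = X.
Mole table: n_B = 4.18 − 2X; n_D = 1 − X; n_E = 2X.
Total moles n_T = 5.18 − X.
Mole fractions y_i = n_i/n_T; K = p_E^2 / (p_B^2 p_D) with p_i = y_i·P.
This yields a degree-3 equation in X; solving on (0,1), X = 0.345.

X = 0.345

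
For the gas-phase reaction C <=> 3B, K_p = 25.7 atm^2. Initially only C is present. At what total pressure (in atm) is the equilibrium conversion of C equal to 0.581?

P = 3.08 atm

Let X = conversion of C (basis 1 mol C); extent of reaction ξ = X.
Mole table: n_C = 1 − X; n_B = 3X.
Total moles n_T = 1 + 2X.
K_p = p_B^3 / (p_C) with p_i = (n_i/n_T)·P.
At X = 0.581: the mole-fraction product g(X) = Π y_i^ν_i = 2.704. Since K_p = g(X)·P^{2}, P = (K_p/g)^(1/2) = (25.7/2.704)^(1/2) = 3.08 atm.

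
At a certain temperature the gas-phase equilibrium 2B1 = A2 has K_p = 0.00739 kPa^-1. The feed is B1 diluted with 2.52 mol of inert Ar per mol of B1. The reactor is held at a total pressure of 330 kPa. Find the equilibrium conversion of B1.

Take 1 mol B1 as basis and let X be its fractional conversion, so ξ = 0.5X.
At extent ξ: n_B1 = 1 − X; n_A2 = 0.5X; n_I = 2.52 (inert).
Summing: n_T = 3.52 − 0.5X.
With p_i = (n_i/n_T)P, K_p = p_A2 / (p_B1^2).
Equating to 0.00739 kPa^-1 and solving on 0 < X < 1: X = 0.449.

X = 0.449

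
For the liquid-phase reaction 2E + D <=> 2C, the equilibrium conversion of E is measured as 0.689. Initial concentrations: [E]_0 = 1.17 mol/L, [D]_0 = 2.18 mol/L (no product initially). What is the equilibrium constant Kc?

Let X = conversion of E.
Concentrations: [E] = 1.17 − 1.17X; [D] = 2.18 − 0.585X; [C] = 1.17X.
At X = 0.689: [E] = 0.364, [D] = 1.78, [C] = 0.806.
Kc = [C]^2 / ([E]^2 [D]) = 2.76 L/mol.

Kc = 2.76 L/mol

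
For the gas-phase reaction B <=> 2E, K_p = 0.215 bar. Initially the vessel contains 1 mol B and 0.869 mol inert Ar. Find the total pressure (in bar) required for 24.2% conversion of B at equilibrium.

Let X = conversion of B (basis 1 mol B); extent of reaction ξ = X.
Species balance: n_B = 1 − X; n_E = 2X; n_I = 0.869 (inert).
Summing: n_T = 1.87 + X.
K_p = p_E^2 / (p_B) with p_i = (n_i/n_T)·P.
At X = 0.242: the mole-fraction product g(X) = Π y_i^ν_i = 0.1464. Since K_p = g(X)·P^{1}, P = (K_p/g)^(1/1) = (0.215/0.1464)^(1/1) = 1.47 bar.

P = 1.47 bar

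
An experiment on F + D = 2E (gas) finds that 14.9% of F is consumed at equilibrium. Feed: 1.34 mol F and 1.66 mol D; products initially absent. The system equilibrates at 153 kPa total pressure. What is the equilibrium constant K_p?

Let X = conversion of F (basis 1.34 mol F); extent of reaction ξ = 1.34X.
At extent ξ: n_F = 1.34 − 1.34X; n_D = 1.66 − 1.34X; n_E = 2.68X.
n_T stays at 3 (no change in mole number).
At X = 0.149: n_F = 1.14, n_D = 1.46, n_E = 0.399, n_T = 3.
p_i = (n_i/n_T)·P. K_p = p_E^2 / (p_F p_D) = 0.0958.

K_p = 0.0958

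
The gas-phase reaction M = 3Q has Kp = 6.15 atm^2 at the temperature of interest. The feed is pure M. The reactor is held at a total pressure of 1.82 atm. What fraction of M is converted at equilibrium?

X = 0.516

Let X = conversion of M (basis 1 mol M); extent of reaction ξ = X.
Species balance: n_M = 1 − X; n_Q = 3X.
Summing: n_T = 1 + 2X.
y_i = n_i/n_T, p_i = y_i·P. Kp = p_Q^3 / (p_M).
Setting this equal to 6.15 atm^2 and taking the physical root (0 < X < 1) gives X = 0.516.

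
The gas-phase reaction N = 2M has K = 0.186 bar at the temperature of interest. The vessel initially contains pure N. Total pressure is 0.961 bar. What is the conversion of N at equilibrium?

X = 0.215

Let X = conversion of N (basis 1 mol N); extent of reaction ξ = X.
Species balance: n_N = 1 − X; n_M = 2X.
Summing: n_T = 1 + X.
With p_i = (n_i/n_T)P, K = p_M^2 / (p_N).
Setting this equal to 0.186 bar and taking the physical root (0 < X < 1) gives X = 0.215.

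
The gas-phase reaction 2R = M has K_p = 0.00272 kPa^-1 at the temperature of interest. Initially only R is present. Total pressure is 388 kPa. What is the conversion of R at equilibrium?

Basis: 1 mol R initially; let X = conversion of R. Extent ξ = 0.5X.
Mole table: n_R = 1 − X; n_M = 0.5X.
Summing: n_T = 1 − 0.5X.
With p_i = (n_i/n_T)P, K_p = p_M / (p_R^2).
Equating to 0.00272 kPa^-1 and solving on 0 < X < 1: X = 0.562.

X = 0.562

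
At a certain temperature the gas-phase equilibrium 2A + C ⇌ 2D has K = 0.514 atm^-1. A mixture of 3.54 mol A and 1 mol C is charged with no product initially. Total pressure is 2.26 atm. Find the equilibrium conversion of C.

Take 1 mol C as basis and let X be its fractional conversion, so ξ = X.
Mole table: n_A = 3.54 − 2X; n_C = 1 − X; n_D = 2X.
Summing: n_T = 4.54 − X.
With p_i = (n_i/n_T)P, K = p_D^2 / (p_A^2 p_C).
Setting this equal to 0.514 atm^-1 and taking the physical root (0 < X < 1) gives X = 0.490.

X = 0.490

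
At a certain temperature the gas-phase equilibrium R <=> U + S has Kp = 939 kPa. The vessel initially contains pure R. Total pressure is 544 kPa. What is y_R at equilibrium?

y_R = 0.114

Basis: 1 mol R initially; let X = conversion of R. Extent ξ = X.
Moles: n_R = 1 − X; n_U = X; n_S = X.
Summing: n_T = 1 + X.
y_i = n_i/n_T, p_i = y_i·P. Kp = p_U p_S / (p_R).
Substituting and setting equal to 939 kPa gives a polynomial in X; the root in (0,1) is X = 0.796.
Then n_R = 0.204, n_T = 1.8, so y_R = 0.114.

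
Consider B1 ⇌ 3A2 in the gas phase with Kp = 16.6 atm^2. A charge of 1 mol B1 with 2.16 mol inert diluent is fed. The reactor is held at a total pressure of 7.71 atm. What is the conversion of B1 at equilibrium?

Basis: 1 mol B1 initially; let X = conversion of B1. Extent ξ = X.
At extent ξ: n_B1 = 1 − X; n_A2 = 3X; n_I = 2.16 (inert).
n_T = Σnᵢ = 3.16 + 2X.
y_i = n_i/n_T, p_i = y_i·P. Kp = p_A2^3 / (p_B1).
This yields a degree-3 equation in X; solving on (0,1), X = 0.454.

X = 0.454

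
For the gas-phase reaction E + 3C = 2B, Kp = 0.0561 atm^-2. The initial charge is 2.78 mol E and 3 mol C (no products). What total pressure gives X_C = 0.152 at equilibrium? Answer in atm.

P = 1.07 atm

Let X = conversion of C (basis 3 mol C); extent of reaction ξ = X.
At extent ξ: n_E = 2.78 − X; n_C = 3 − 3X; n_B = 2X.
n_T = Σnᵢ = 5.78 − 2X.
Kp = p_B^2 / (p_E p_C^3) with p_i = (n_i/n_T)·P.
At X = 0.152: the mole-fraction product g(X) = Π y_i^ν_i = 0.06405. Since Kp = g(X)·P^{-2}, P = (g/Kp)^(1/2) = (0.06405/0.0561)^(1/2) = 1.07 atm.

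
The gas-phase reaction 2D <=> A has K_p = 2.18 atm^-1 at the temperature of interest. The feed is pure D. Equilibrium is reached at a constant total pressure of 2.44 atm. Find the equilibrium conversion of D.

Take 1 mol D as basis and let X be its fractional conversion, so ξ = 0.5X.
Moles: n_D = 1 − X; n_A = 0.5X.
n_T = Σnᵢ = 1 − 0.5X.
y_i = n_i/n_T, p_i = y_i·P. K_p = p_A / (p_D^2).
This yields a degree-2 equation in X; solving on (0,1), X = 0.788.

X = 0.788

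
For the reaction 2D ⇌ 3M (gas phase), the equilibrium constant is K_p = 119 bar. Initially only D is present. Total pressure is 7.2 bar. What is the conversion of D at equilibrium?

X = 0.750

Basis: 1 mol D initially; let X = conversion of D. Extent ξ = 0.5X.
At extent ξ: n_D = 1 − X; n_M = 1.5X.
n_T = Σnᵢ = 1 + 0.5X.
y_i = n_i/n_T, p_i = y_i·P. K_p = p_M^3 / (p_D^2).
This yields a degree-3 equation in X; solving on (0,1), X = 0.750.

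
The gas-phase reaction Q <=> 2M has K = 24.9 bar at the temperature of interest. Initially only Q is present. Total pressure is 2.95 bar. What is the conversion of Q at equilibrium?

Let X = conversion of Q (basis 1 mol Q); extent of reaction ξ = X.
At extent ξ: n_Q = 1 − X; n_M = 2X.
Summing: n_T = 1 + X.
Mole fractions y_i = n_i/n_T; K = p_M^2 / (p_Q) with p_i = y_i·P.
Setting this equal to 24.9 bar and taking the physical root (0 < X < 1) gives X = 0.824.

X = 0.824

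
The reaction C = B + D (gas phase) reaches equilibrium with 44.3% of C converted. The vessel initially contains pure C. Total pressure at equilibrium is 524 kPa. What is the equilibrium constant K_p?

K_p = 128 kPa

Let X = conversion of C (basis 1 mol C); extent of reaction ξ = X.
Species balance: n_C = 1 − X; n_B = X; n_D = X.
Summing: n_T = 1 + X.
At X = 0.443: n_C = 0.557, n_B = 0.443, n_D = 0.443, n_T = 1.44.
p_i = (n_i/n_T)·P. K_p = p_B p_D / (p_C) = 128 kPa.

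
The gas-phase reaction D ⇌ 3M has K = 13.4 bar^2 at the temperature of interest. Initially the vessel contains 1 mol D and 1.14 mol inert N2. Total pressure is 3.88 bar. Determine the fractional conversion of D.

Let X = conversion of D (basis 1 mol D); extent of reaction ξ = X.
Moles: n_D = 1 − X; n_M = 3X; n_I = 1.14 (inert).
Summing: n_T = 2.14 + 2X.
With p_i = (n_i/n_T)P, K = p_M^3 / (p_D).
Equating to 13.4 bar^2 and solving on 0 < X < 1: X = 0.540.

X = 0.540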